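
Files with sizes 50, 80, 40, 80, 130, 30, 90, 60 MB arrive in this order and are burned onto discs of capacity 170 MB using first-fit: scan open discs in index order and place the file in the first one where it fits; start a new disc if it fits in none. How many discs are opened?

  50 → disc 1 (new)  [load 50/170]
  80 → disc 1  [load 130/170]
  40 → disc 1  [load 170/170]
  80 → disc 2 (new)  [load 80/170]
  130 → disc 3 (new)  [load 130/170]
  30 → disc 2  [load 110/170]
  90 → disc 4 (new)  [load 90/170]
  60 → disc 2  [load 170/170]
4 discs opened.

4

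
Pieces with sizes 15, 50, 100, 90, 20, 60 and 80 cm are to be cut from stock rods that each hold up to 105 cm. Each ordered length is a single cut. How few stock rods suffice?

Total = 100 + 90 + 80 + 60 + 50 + 20 + 15 = 415 cm.
Lower bound: ⌈415/105⌉ = 4 stock rods.
A packing using 5 stock rods:
  stock rod 1: 100 = 100
  stock rod 2: 90 + 15 = 105
  stock rod 3: 80 + 20 = 100
  stock rod 4: 60 = 60
  stock rod 5: 50 = 50
No arrangement into 4 stock rods stays within capacity, so 5 is optimal.

5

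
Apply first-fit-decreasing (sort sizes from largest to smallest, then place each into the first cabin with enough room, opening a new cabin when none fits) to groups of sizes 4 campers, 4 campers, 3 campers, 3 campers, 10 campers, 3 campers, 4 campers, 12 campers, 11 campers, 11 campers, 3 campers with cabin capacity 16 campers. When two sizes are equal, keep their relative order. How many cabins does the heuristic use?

5

Sorted descending: 12, 11, 11, 10, 4, 4, 4, 3, 3, 3, 3.
  12 → cabin 1 (new)  [load 12/16]
  11 → cabin 2 (new)  [load 11/16]
  11 → cabin 3 (new)  [load 11/16]
  10 → cabin 4 (new)  [load 10/16]
  4 → cabin 1  [load 16/16]
  4 → cabin 2  [load 15/16]
  4 → cabin 3  [load 15/16]
  3 → cabin 4  [load 13/16]
  3 → cabin 4  [load 16/16]
  3 → cabin 5 (new)  [load 3/16]
  3 → cabin 5  [load 6/16]
5 cabins opened.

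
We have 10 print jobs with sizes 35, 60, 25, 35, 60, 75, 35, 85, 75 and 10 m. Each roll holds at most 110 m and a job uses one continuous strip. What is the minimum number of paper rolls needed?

Total = 85 + 75 + 75 + 60 + 60 + 35 + 35 + 35 + 25 + 10 = 495 m.
Lower bound: ⌈495/110⌉ = 5 paper rolls.
A packing using 5 paper rolls:
  roll 1: 85 + 25 = 110
  roll 2: 75 + 35 = 110
  roll 3: 75 + 35 = 110
  roll 4: 60 + 35 + 10 = 105
  roll 5: 60 = 60
This matches the lower bound, so 5 is optimal.

5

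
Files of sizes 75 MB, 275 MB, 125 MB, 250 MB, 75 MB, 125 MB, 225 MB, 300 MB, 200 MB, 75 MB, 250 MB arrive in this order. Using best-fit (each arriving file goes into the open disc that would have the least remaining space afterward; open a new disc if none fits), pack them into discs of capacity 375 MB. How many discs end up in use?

7

  75 → disc 1 (new)  [load 75/375]
  275 → disc 1  [load 350/375]
  125 → disc 2 (new)  [load 125/375]
  250 → disc 2  [load 375/375]
  75 → disc 3 (new)  [load 75/375]
  125 → disc 3  [load 200/375]
  225 → disc 4 (new)  [load 225/375]
  300 → disc 5 (new)  [load 300/375]
  200 → disc 6 (new)  [load 200/375]
  75 → disc 5  [load 375/375]
  250 → disc 7 (new)  [load 250/375]
7 discs opened.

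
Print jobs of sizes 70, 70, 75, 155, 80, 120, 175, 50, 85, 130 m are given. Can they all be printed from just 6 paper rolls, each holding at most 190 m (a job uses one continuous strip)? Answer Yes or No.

Yes

A valid assignment using 6 paper rolls:
  roll 1: 175 = 175
  roll 2: 155 = 155
  roll 3: 130 + 50 = 180
  roll 4: 120 + 70 = 190
  roll 5: 85 + 80 = 165
  roll 6: 75 + 70 = 145
Every load is within 190 m, so 6 paper rolls suffice.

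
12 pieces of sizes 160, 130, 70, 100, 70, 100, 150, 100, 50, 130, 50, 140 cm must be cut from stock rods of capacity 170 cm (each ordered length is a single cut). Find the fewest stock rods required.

Total = 160 + 150 + 140 + 130 + 130 + 100 + 100 + 100 + 70 + 70 + 50 + 50 = 1250 cm.
Lower bound: ⌈1250/170⌉ = 8 stock rods.
A packing using 9 stock rods:
  stock rod 1: 160 = 160
  stock rod 2: 150 = 150
  stock rod 3: 140 = 140
  stock rod 4: 130 = 130
  stock rod 5: 130 = 130
  stock rod 6: 100 + 70 = 170
  stock rod 7: 100 + 70 = 170
  stock rod 8: 100 + 50 = 150
  stock rod 9: 50 = 50
No arrangement into 8 stock rods stays within capacity, so 9 is optimal.

9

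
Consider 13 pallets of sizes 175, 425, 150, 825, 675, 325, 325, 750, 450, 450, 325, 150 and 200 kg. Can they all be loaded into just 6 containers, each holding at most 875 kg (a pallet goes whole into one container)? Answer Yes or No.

No

Total = 5225 kg; ⌈5225/875⌉ = 6.
The bound of 6 does not rule out 6, but exhaustive search shows no assignment into 6 containers of capacity 875 kg exists — the minimum is 7.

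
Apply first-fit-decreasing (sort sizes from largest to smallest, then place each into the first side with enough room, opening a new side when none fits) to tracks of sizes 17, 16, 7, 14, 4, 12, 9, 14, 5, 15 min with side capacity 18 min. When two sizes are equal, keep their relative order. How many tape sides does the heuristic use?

7

Sorted descending: 17, 16, 15, 14, 14, 12, 9, 7, 5, 4.
  17 → side 1 (new)  [load 17/18]
  16 → side 2 (new)  [load 16/18]
  15 → side 3 (new)  [load 15/18]
  14 → side 4 (new)  [load 14/18]
  14 → side 5 (new)  [load 14/18]
  12 → side 6 (new)  [load 12/18]
  9 → side 7 (new)  [load 9/18]
  7 → side 7  [load 16/18]
  5 → side 6  [load 17/18]
  4 → side 4  [load 18/18]
7 tape sides opened.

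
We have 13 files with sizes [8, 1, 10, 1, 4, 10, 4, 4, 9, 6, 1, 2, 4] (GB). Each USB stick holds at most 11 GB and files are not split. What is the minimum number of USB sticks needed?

7

Total = 10 + 10 + 9 + 8 + 6 + 4 + 4 + 4 + 4 + 2 + 1 + 1 + 1 = 64 GB.
Lower bound: ⌈64/11⌉ = 6 USB sticks.
A packing using 7 USB sticks:
  USB stick 1: 10 + 1 = 11
  USB stick 2: 10 + 1 = 11
  USB stick 3: 9 + 2 = 11
  USB stick 4: 8 + 1 = 9
  USB stick 5: 6 + 4 = 10
  USB stick 6: 4 + 4 = 8
  USB stick 7: 4 = 4
No arrangement into 6 USB sticks stays within capacity, so 7 is optimal.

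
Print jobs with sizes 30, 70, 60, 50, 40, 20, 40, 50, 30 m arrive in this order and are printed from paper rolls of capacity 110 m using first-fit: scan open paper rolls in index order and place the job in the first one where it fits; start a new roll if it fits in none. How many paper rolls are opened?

4

  30 → roll 1 (new)  [load 30/110]
  70 → roll 1  [load 100/110]
  60 → roll 2 (new)  [load 60/110]
  50 → roll 2  [load 110/110]
  40 → roll 3 (new)  [load 40/110]
  20 → roll 3  [load 60/110]
  40 → roll 3  [load 100/110]
  50 → roll 4 (new)  [load 50/110]
  30 → roll 4  [load 80/110]
4 paper rolls opened.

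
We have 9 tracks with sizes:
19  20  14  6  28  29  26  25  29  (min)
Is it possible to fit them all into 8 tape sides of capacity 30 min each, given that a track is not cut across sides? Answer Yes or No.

Yes

A valid assignment using 8 tape sides:
  side 1: 29 = 29
  side 2: 29 = 29
  side 3: 28 = 28
  side 4: 26 = 26
  side 5: 25 = 25
  side 6: 20 + 6 = 26
  side 7: 19 = 19
  side 8: 14 = 14
Every load is within 30 min, so 8 tape sides suffice.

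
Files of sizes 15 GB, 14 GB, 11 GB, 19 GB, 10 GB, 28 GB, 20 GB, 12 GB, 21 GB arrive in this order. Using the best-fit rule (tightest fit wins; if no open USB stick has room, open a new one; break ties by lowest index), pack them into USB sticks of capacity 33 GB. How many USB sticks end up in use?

5

  15 → USB stick 1 (new)  [load 15/33]
  14 → USB stick 1  [load 29/33]
  11 → USB stick 2 (new)  [load 11/33]
  19 → USB stick 2  [load 30/33]
  10 → USB stick 3 (new)  [load 10/33]
  28 → USB stick 4 (new)  [load 28/33]
  20 → USB stick 3  [load 30/33]
  12 → USB stick 5 (new)  [load 12/33]
  21 → USB stick 5  [load 33/33]
5 USB sticks opened.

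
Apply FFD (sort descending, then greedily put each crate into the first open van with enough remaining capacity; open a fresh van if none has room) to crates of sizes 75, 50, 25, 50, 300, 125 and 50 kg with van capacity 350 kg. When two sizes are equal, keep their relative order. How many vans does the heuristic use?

Sorted descending: 300, 125, 75, 50, 50, 50, 25.
  300 → van 1 (new)  [load 300/350]
  125 → van 2 (new)  [load 125/350]
  75 → van 2  [load 200/350]
  50 → van 1  [load 350/350]
  50 → van 2  [load 250/350]
  50 → van 2  [load 300/350]
  25 → van 2  [load 325/350]
2 vans opened.

2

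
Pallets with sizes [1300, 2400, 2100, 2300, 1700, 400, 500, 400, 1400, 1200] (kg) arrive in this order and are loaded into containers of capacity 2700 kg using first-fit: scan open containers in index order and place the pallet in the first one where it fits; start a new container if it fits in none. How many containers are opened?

6

  1300 → container 1 (new)  [load 1300/2700]
  2400 → container 2 (new)  [load 2400/2700]
  2100 → container 3 (new)  [load 2100/2700]
  2300 → container 4 (new)  [load 2300/2700]
  1700 → container 5 (new)  [load 1700/2700]
  400 → container 1  [load 1700/2700]
  500 → container 1  [load 2200/2700]
  400 → container 1  [load 2600/2700]
  1400 → container 6 (new)  [load 1400/2700]
  1200 → container 6  [load 2600/2700]
6 containers opened.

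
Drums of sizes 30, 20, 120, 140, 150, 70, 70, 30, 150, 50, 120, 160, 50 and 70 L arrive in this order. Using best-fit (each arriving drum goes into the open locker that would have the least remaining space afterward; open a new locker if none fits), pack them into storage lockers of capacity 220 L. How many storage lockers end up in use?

  30 → locker 1 (new)  [load 30/220]
  20 → locker 1  [load 50/220]
  120 → locker 1  [load 170/220]
  140 → locker 2 (new)  [load 140/220]
  150 → locker 3 (new)  [load 150/220]
  70 → locker 3  [load 220/220]
  70 → locker 2  [load 210/220]
  30 → locker 1  [load 200/220]
  150 → locker 4 (new)  [load 150/220]
  50 → locker 4  [load 200/220]
  120 → locker 5 (new)  [load 120/220]
  160 → locker 6 (new)  [load 160/220]
  50 → locker 6  [load 210/220]
  70 → locker 5  [load 190/220]
6 storage lockers opened.

6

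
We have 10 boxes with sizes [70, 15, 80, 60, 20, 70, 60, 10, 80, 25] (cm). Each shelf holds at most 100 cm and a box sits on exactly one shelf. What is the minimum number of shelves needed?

Total = 80 + 80 + 70 + 70 + 60 + 60 + 25 + 20 + 15 + 10 = 490 cm.
Lower bound: ⌈490/100⌉ = 5 shelves.
Also, 6 boxes each exceed 50 cm, and no two of those can share a shelf, so at least 6 shelves are needed.
A packing using 6 shelves:
  shelf 1: 80 + 20 = 100
  shelf 2: 80 + 15 = 95
  shelf 3: 70 + 25 = 95
  shelf 4: 70 + 10 = 80
  shelf 5: 60 = 60
  shelf 6: 60 = 60
This matches the lower bound, so 6 is optimal.

6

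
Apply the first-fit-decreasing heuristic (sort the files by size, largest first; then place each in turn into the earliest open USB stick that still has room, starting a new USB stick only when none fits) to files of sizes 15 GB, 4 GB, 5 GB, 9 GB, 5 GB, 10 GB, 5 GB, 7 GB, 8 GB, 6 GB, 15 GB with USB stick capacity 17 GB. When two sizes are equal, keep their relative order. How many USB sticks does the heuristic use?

Sorted descending: 15, 15, 10, 9, 8, 7, 6, 5, 5, 5, 4.
  15 → USB stick 1 (new)  [load 15/17]
  15 → USB stick 2 (new)  [load 15/17]
  10 → USB stick 3 (new)  [load 10/17]
  9 → USB stick 4 (new)  [load 9/17]
  8 → USB stick 4  [load 17/17]
  7 → USB stick 3  [load 17/17]
  6 → USB stick 5 (new)  [load 6/17]
  5 → USB stick 5  [load 11/17]
  5 → USB stick 5  [load 16/17]
  5 → USB stick 6 (new)  [load 5/17]
  4 → USB stick 6  [load 9/17]
6 USB sticks opened.

6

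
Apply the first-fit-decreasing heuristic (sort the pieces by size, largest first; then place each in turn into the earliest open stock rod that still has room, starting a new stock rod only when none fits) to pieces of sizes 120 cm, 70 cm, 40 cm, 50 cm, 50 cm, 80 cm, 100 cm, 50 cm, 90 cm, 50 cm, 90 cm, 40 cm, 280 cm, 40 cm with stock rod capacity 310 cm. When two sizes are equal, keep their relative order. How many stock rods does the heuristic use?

4

Sorted descending: 280, 120, 100, 90, 90, 80, 70, 50, 50, 50, 50, 40, 40, 40.
  280 → stock rod 1 (new)  [load 280/310]
  120 → stock rod 2 (new)  [load 120/310]
  100 → stock rod 2  [load 220/310]
  90 → stock rod 2  [load 310/310]
  90 → stock rod 3 (new)  [load 90/310]
  80 → stock rod 3  [load 170/310]
  70 → stock rod 3  [load 240/310]
  50 → stock rod 3  [load 290/310]
  50 → stock rod 4 (new)  [load 50/310]
  50 → stock rod 4  [load 100/310]
  50 → stock rod 4  [load 150/310]
  40 → stock rod 4  [load 190/310]
  40 → stock rod 4  [load 230/310]
  40 → stock rod 4  [load 270/310]
4 stock rods opened.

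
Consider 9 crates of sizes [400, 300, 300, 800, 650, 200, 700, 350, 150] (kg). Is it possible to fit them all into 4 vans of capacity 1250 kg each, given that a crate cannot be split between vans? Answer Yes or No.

Yes

A valid assignment using 4 vans:
  van 1: 800 + 400 = 1200
  van 2: 700 + 350 + 200 = 1250
  van 3: 650 + 300 + 300 = 1250
  van 4: 150 = 150
Every load is within 1250 kg, so 4 vans suffice.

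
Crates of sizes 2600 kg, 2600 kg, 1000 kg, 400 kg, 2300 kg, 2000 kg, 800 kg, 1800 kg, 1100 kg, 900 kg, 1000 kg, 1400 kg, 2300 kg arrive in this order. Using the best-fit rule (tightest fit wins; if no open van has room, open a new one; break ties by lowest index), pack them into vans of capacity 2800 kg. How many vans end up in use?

  2600 → van 1 (new)  [load 2600/2800]
  2600 → van 2 (new)  [load 2600/2800]
  1000 → van 3 (new)  [load 1000/2800]
  400 → van 3  [load 1400/2800]
  2300 → van 4 (new)  [load 2300/2800]
  2000 → van 5 (new)  [load 2000/2800]
  800 → van 5  [load 2800/2800]
  1800 → van 6 (new)  [load 1800/2800]
  1100 → van 3  [load 2500/2800]
  900 → van 6  [load 2700/2800]
  1000 → van 7 (new)  [load 1000/2800]
  1400 → van 7  [load 2400/2800]
  2300 → van 8 (new)  [load 2300/2800]
8 vans opened.

8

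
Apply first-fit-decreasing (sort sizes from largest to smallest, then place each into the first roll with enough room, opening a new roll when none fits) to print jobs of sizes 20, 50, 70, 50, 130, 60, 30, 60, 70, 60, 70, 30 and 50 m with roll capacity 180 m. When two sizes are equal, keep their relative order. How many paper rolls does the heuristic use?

5

Sorted descending: 130, 70, 70, 70, 60, 60, 60, 50, 50, 50, 30, 30, 20.
  130 → roll 1 (new)  [load 130/180]
  70 → roll 2 (new)  [load 70/180]
  70 → roll 2  [load 140/180]
  70 → roll 3 (new)  [load 70/180]
  60 → roll 3  [load 130/180]
  60 → roll 4 (new)  [load 60/180]
  60 → roll 4  [load 120/180]
  50 → roll 1  [load 180/180]
  50 → roll 3  [load 180/180]
  50 → roll 4  [load 170/180]
  30 → roll 2  [load 170/180]
  30 → roll 5 (new)  [load 30/180]
  20 → roll 5  [load 50/180]
5 paper rolls opened.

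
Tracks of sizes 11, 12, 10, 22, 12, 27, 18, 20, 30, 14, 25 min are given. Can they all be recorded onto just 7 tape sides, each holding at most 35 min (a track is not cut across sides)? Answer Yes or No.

A valid assignment using 7 tape sides:
  side 1: 30 = 30
  side 2: 27 = 27
  side 3: 25 + 10 = 35
  side 4: 22 + 12 = 34
  side 5: 20 + 14 = 34
  side 6: 18 + 12 = 30
  side 7: 11 = 11
Every load is within 35 min, so 7 tape sides suffice.

Yes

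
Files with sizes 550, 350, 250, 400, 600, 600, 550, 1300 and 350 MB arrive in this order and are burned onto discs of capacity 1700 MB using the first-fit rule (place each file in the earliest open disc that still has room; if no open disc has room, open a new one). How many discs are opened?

  550 → disc 1 (new)  [load 550/1700]
  350 → disc 1  [load 900/1700]
  250 → disc 1  [load 1150/1700]
  400 → disc 1  [load 1550/1700]
  600 → disc 2 (new)  [load 600/1700]
  600 → disc 2  [load 1200/1700]
  550 → disc 3 (new)  [load 550/1700]
  1300 → disc 4 (new)  [load 1300/1700]
  350 → disc 2  [load 1550/1700]
4 discs opened.

4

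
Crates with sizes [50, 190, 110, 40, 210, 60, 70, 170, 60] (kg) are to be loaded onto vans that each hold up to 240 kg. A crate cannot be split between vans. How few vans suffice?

Total = 210 + 190 + 170 + 110 + 70 + 60 + 60 + 50 + 40 = 960 kg.
Lower bound: ⌈960/240⌉ = 4 vans.
A packing using 5 vans:
  van 1: 210 = 210
  van 2: 190 + 50 = 240
  van 3: 170 + 70 = 240
  van 4: 110 + 60 + 60 = 230
  van 5: 40 = 40
No arrangement into 4 vans stays within capacity, so 5 is optimal.

5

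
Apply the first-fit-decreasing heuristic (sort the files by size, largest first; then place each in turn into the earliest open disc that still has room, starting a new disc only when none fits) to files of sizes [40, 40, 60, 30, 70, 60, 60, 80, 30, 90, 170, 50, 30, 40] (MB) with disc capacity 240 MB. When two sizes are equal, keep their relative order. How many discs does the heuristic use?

Sorted descending: 170, 90, 80, 70, 60, 60, 60, 50, 40, 40, 40, 30, 30, 30.
  170 → disc 1 (new)  [load 170/240]
  90 → disc 2 (new)  [load 90/240]
  80 → disc 2  [load 170/240]
  70 → disc 1  [load 240/240]
  60 → disc 2  [load 230/240]
  60 → disc 3 (new)  [load 60/240]
  60 → disc 3  [load 120/240]
  50 → disc 3  [load 170/240]
  40 → disc 3  [load 210/240]
  40 → disc 4 (new)  [load 40/240]
  40 → disc 4  [load 80/240]
  30 → disc 3  [load 240/240]
  30 → disc 4  [load 110/240]
  30 → disc 4  [load 140/240]
4 discs opened.

4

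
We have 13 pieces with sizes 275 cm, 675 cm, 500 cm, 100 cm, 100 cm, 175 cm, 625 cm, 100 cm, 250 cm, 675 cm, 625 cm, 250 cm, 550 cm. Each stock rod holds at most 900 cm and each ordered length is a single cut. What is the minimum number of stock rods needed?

6

Total = 675 + 675 + 625 + 625 + 550 + 500 + 275 + 250 + 250 + 175 + 100 + 100 + 100 = 4900 cm.
Lower bound: ⌈4900/900⌉ = 6 stock rods.
A packing using 6 stock rods:
  stock rod 1: 675 + 175 = 850
  stock rod 2: 675 + 100 + 100 = 875
  stock rod 3: 625 + 275 = 900
  stock rod 4: 625 + 250 = 875
  stock rod 5: 550 + 250 + 100 = 900
  stock rod 6: 500 = 500
This matches the lower bound, so 6 is optimal.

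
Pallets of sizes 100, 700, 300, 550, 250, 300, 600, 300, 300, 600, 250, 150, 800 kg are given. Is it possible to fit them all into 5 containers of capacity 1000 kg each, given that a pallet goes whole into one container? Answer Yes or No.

No

Total = 5200 kg; ⌈5200/1000⌉ = 6.
At least 6 containers are required, but only 5 are allowed.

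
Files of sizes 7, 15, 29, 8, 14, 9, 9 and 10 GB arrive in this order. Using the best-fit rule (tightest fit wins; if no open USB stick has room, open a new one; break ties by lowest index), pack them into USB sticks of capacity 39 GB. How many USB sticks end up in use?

  7 → USB stick 1 (new)  [load 7/39]
  15 → USB stick 1  [load 22/39]
  29 → USB stick 2 (new)  [load 29/39]
  8 → USB stick 2  [load 37/39]
  14 → USB stick 1  [load 36/39]
  9 → USB stick 3 (new)  [load 9/39]
  9 → USB stick 3  [load 18/39]
  10 → USB stick 3  [load 28/39]
3 USB sticks opened.

3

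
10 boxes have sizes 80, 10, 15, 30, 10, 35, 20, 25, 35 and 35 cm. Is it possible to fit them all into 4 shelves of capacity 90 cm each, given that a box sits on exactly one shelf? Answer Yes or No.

A valid assignment using 4 shelves:
  shelf 1: 80 + 10 = 90
  shelf 2: 35 + 35 + 20 = 90
  shelf 3: 35 + 30 + 25 = 90
  shelf 4: 15 + 10 = 25
Every load is within 90 cm, so 4 shelves suffice.

Yes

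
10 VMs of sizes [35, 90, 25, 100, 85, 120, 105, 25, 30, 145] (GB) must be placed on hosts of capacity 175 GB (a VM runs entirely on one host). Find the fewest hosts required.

5

Total = 145 + 120 + 105 + 100 + 90 + 85 + 35 + 30 + 25 + 25 = 760 GB.
Lower bound: ⌈760/175⌉ = 5 hosts.
A packing using 5 hosts:
  host 1: 145 + 30 = 175
  host 2: 120 + 35 = 155
  host 3: 105 + 25 + 25 = 155
  host 4: 100 = 100
  host 5: 90 + 85 = 175
This matches the lower bound, so 5 is optimal.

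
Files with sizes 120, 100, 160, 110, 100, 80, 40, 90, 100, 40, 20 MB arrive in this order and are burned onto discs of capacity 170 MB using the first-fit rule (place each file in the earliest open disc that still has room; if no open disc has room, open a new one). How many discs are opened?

7

  120 → disc 1 (new)  [load 120/170]
  100 → disc 2 (new)  [load 100/170]
  160 → disc 3 (new)  [load 160/170]
  110 → disc 4 (new)  [load 110/170]
  100 → disc 5 (new)  [load 100/170]
  80 → disc 6 (new)  [load 80/170]
  40 → disc 1  [load 160/170]
  90 → disc 6  [load 170/170]
  100 → disc 7 (new)  [load 100/170]
  40 → disc 2  [load 140/170]
  20 → disc 2  [load 160/170]
7 discs opened.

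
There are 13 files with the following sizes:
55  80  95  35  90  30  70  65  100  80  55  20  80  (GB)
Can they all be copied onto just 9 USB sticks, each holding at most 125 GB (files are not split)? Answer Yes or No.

A valid assignment using 8 USB sticks:
  USB stick 1: 100 + 20 = 120
  USB stick 2: 95 + 30 = 125
  USB stick 3: 90 + 35 = 125
  USB stick 4: 80 = 80
  USB stick 5: 80 = 80
  USB stick 6: 80 = 80
  USB stick 7: 70 + 55 = 125
  USB stick 8: 65 + 55 = 120
That uses only 8 ≤ 9, so 9 USB sticks are enough.

Yes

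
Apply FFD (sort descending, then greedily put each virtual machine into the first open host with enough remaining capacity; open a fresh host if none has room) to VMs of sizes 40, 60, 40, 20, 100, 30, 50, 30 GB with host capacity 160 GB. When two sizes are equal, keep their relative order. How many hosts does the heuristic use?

3

Sorted descending: 100, 60, 50, 40, 40, 30, 30, 20.
  100 → host 1 (new)  [load 100/160]
  60 → host 1  [load 160/160]
  50 → host 2 (new)  [load 50/160]
  40 → host 2  [load 90/160]
  40 → host 2  [load 130/160]
  30 → host 2  [load 160/160]
  30 → host 3 (new)  [load 30/160]
  20 → host 3  [load 50/160]
3 hosts opened.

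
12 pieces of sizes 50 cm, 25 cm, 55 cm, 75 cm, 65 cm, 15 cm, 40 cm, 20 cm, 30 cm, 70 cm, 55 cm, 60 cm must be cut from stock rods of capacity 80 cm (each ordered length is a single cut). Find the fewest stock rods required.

Total = 75 + 70 + 65 + 60 + 55 + 55 + 50 + 40 + 30 + 25 + 20 + 15 = 560 cm.
Lower bound: ⌈560/80⌉ = 7 stock rods.
A packing using 8 stock rods:
  stock rod 1: 75 = 75
  stock rod 2: 70 = 70
  stock rod 3: 65 + 15 = 80
  stock rod 4: 60 + 20 = 80
  stock rod 5: 55 + 25 = 80
  stock rod 6: 55 = 55
  stock rod 7: 50 + 30 = 80
  stock rod 8: 40 = 40
No arrangement into 7 stock rods stays within capacity, so 8 is optimal.

8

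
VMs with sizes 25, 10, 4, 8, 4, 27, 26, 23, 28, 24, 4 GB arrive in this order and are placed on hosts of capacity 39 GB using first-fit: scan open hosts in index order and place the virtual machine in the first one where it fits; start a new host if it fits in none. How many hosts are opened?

  25 → host 1 (new)  [load 25/39]
  10 → host 1  [load 35/39]
  4 → host 1  [load 39/39]
  8 → host 2 (new)  [load 8/39]
  4 → host 2  [load 12/39]
  27 → host 2  [load 39/39]
  26 → host 3 (new)  [load 26/39]
  23 → host 4 (new)  [load 23/39]
  28 → host 5 (new)  [load 28/39]
  24 → host 6 (new)  [load 24/39]
  4 → host 3  [load 30/39]
6 hosts opened.

6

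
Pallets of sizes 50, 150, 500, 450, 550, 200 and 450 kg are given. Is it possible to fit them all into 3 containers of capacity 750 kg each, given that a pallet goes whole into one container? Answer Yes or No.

No

Total = 2350 kg; ⌈2350/750⌉ = 4.
At least 4 containers are required, but only 3 are allowed.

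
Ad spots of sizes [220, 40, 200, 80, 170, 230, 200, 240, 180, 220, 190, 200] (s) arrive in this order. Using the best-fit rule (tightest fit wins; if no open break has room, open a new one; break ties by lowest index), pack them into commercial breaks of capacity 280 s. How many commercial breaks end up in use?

  220 → break 1 (new)  [load 220/280]
  40 → break 1  [load 260/280]
  200 → break 2 (new)  [load 200/280]
  80 → break 2  [load 280/280]
  170 → break 3 (new)  [load 170/280]
  230 → break 4 (new)  [load 230/280]
  200 → break 5 (new)  [load 200/280]
  240 → break 6 (new)  [load 240/280]
  180 → break 7 (new)  [load 180/280]
  220 → break 8 (new)  [load 220/280]
  190 → break 9 (new)  [load 190/280]
  200 → break 10 (new)  [load 200/280]
10 commercial breaks opened.

10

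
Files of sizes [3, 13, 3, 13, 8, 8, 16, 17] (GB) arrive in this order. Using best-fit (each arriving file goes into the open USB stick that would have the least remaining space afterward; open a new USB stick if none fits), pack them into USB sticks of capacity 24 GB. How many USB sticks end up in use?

4

  3 → USB stick 1 (new)  [load 3/24]
  13 → USB stick 1  [load 16/24]
  3 → USB stick 1  [load 19/24]
  13 → USB stick 2 (new)  [load 13/24]
  8 → USB stick 2  [load 21/24]
  8 → USB stick 3 (new)  [load 8/24]
  16 → USB stick 3  [load 24/24]
  17 → USB stick 4 (new)  [load 17/24]
4 USB sticks opened.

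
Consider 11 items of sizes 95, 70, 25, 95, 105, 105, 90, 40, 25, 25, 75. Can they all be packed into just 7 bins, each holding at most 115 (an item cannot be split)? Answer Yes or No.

Total = 750; ⌈750/115⌉ = 7.
The bound of 7 does not rule out 7, but exhaustive search shows no assignment into 7 bins of capacity 115 exists — the minimum is 8.

No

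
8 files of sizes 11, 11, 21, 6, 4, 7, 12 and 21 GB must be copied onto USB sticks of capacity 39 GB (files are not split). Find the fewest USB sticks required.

Total = 21 + 21 + 12 + 11 + 11 + 7 + 6 + 4 = 93 GB.
Lower bound: ⌈93/39⌉ = 3 USB sticks.
A packing using 3 USB sticks:
  USB stick 1: 21 + 12 + 6 = 39
  USB stick 2: 21 + 11 + 7 = 39
  USB stick 3: 11 + 4 = 15
This matches the lower bound, so 3 is optimal.

3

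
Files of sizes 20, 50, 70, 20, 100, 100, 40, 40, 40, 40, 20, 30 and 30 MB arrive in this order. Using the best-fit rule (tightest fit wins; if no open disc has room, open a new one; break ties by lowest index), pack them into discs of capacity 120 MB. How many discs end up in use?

  20 → disc 1 (new)  [load 20/120]
  50 → disc 1  [load 70/120]
  70 → disc 2 (new)  [load 70/120]
  20 → disc 1  [load 90/120]
  100 → disc 3 (new)  [load 100/120]
  100 → disc 4 (new)  [load 100/120]
  40 → disc 2  [load 110/120]
  40 → disc 5 (new)  [load 40/120]
  40 → disc 5  [load 80/120]
  40 → disc 5  [load 120/120]
  20 → disc 3  [load 120/120]
  30 → disc 1  [load 120/120]
  30 → disc 6 (new)  [load 30/120]
6 discs opened.

6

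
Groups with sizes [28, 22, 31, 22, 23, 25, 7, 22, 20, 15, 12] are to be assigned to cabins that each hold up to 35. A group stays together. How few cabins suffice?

Total = 31 + 28 + 25 + 23 + 22 + 22 + 22 + 20 + 15 + 12 + 7 = 227.
Lower bound: ⌈227/35⌉ = 7 cabins.
Also, 8 groups each exceed 35/2, and no two of those can share a cabin, so at least 8 cabins are needed.
A packing using 8 cabins:
  cabin 1: 31 = 31
  cabin 2: 28 + 7 = 35
  cabin 3: 25 = 25
  cabin 4: 23 + 12 = 35
  cabin 5: 22 = 22
  cabin 6: 22 = 22
  cabin 7: 22 = 22
  cabin 8: 20 + 15 = 35
This matches the lower bound, so 8 is optimal.

8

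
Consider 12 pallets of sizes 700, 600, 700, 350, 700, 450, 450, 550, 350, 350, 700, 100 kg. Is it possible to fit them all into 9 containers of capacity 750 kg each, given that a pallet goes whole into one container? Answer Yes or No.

Total = 6000 kg; ⌈6000/750⌉ = 8.
The bound of 8 does not rule out 9, but exhaustive search shows no assignment into 9 containers of capacity 750 kg exists — the minimum is 10.

No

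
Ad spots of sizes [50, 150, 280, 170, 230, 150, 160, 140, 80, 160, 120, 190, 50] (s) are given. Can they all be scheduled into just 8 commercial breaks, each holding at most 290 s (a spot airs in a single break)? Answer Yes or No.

A valid assignment using 8 commercial breaks:
  break 1: 280 = 280
  break 2: 230 + 50 = 280
  break 3: 190 + 80 = 270
  break 4: 170 + 120 = 290
  break 5: 160 + 50 = 210
  break 6: 160 = 160
  break 7: 150 + 140 = 290
  break 8: 150 = 150
Every load is within 290 s, so 8 commercial breaks suffice.

Yes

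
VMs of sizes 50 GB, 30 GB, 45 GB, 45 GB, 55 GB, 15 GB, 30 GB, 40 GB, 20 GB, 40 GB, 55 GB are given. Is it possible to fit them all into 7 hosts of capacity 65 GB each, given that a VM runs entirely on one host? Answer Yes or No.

Total = 425 GB; ⌈425/65⌉ = 7.
The bound of 7 does not rule out 7, but exhaustive search shows no assignment into 7 hosts of capacity 65 GB exists — the minimum is 8.

No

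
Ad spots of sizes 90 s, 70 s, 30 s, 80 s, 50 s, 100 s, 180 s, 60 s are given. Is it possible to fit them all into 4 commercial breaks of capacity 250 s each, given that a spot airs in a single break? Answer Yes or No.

A valid assignment using 3 commercial breaks:
  break 1: 180 + 70 = 250
  break 2: 100 + 90 + 60 = 250
  break 3: 80 + 50 + 30 = 160
That uses only 3 ≤ 4, so 4 commercial breaks are enough.

Yes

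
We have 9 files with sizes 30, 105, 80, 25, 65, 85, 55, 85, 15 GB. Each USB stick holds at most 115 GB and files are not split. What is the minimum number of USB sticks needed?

6

Total = 105 + 85 + 85 + 80 + 65 + 55 + 30 + 25 + 15 = 545 GB.
Lower bound: ⌈545/115⌉ = 5 USB sticks.
A packing using 6 USB sticks:
  USB stick 1: 105 = 105
  USB stick 2: 85 + 30 = 115
  USB stick 3: 85 + 25 = 110
  USB stick 4: 80 + 15 = 95
  USB stick 5: 65 = 65
  USB stick 6: 55 = 55
No arrangement into 5 USB sticks stays within capacity, so 6 is optimal.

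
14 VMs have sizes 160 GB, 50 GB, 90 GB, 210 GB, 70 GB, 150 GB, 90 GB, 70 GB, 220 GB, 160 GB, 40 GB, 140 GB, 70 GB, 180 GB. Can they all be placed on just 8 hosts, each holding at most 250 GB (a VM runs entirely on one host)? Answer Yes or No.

Yes

A valid assignment using 8 hosts:
  host 1: 220 = 220
  host 2: 210 + 40 = 250
  host 3: 180 + 70 = 250
  host 4: 160 + 90 = 250
  host 5: 160 + 90 = 250
  host 6: 150 + 70 = 220
  host 7: 140 + 70 = 210
  host 8: 50 = 50
Every load is within 250 GB, so 8 hosts suffice.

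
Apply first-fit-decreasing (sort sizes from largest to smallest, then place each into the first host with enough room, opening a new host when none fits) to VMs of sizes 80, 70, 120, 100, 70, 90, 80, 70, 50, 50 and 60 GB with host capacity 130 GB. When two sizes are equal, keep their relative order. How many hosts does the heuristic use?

Sorted descending: 120, 100, 90, 80, 80, 70, 70, 70, 60, 50, 50.
  120 → host 1 (new)  [load 120/130]
  100 → host 2 (new)  [load 100/130]
  90 → host 3 (new)  [load 90/130]
  80 → host 4 (new)  [load 80/130]
  80 → host 5 (new)  [load 80/130]
  70 → host 6 (new)  [load 70/130]
  70 → host 7 (new)  [load 70/130]
  70 → host 8 (new)  [load 70/130]
  60 → host 6  [load 130/130]
  50 → host 4  [load 130/130]
  50 → host 5  [load 130/130]
8 hosts opened.

8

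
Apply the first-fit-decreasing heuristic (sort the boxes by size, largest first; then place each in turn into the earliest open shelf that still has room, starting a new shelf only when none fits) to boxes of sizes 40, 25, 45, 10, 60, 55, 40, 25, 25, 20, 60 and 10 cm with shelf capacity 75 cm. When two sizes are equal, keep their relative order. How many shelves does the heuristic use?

6

Sorted descending: 60, 60, 55, 45, 40, 40, 25, 25, 25, 20, 10, 10.
  60 → shelf 1 (new)  [load 60/75]
  60 → shelf 2 (new)  [load 60/75]
  55 → shelf 3 (new)  [load 55/75]
  45 → shelf 4 (new)  [load 45/75]
  40 → shelf 5 (new)  [load 40/75]
  40 → shelf 6 (new)  [load 40/75]
  25 → shelf 4  [load 70/75]
  25 → shelf 5  [load 65/75]
  25 → shelf 6  [load 65/75]
  20 → shelf 3  [load 75/75]
  10 → shelf 1  [load 70/75]
  10 → shelf 2  [load 70/75]
6 shelves opened.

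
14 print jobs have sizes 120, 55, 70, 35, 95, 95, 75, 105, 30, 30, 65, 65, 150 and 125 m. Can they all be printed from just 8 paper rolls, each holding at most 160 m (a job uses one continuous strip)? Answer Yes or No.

A valid assignment using 8 paper rolls:
  roll 1: 150 = 150
  roll 2: 125 + 35 = 160
  roll 3: 120 + 30 = 150
  roll 4: 105 + 55 = 160
  roll 5: 95 + 65 = 160
  roll 6: 95 + 65 = 160
  roll 7: 75 + 70 = 145
  roll 8: 30 = 30
Every load is within 160 m, so 8 paper rolls suffice.

Yes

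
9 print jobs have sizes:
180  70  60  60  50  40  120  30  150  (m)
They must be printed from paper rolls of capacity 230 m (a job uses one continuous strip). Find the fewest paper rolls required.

4

Total = 180 + 150 + 120 + 70 + 60 + 60 + 50 + 40 + 30 = 760 m.
Lower bound: ⌈760/230⌉ = 4 paper rolls.
A packing using 4 paper rolls:
  roll 1: 180 + 50 = 230
  roll 2: 150 + 70 = 220
  roll 3: 120 + 60 + 40 = 220
  roll 4: 60 + 30 = 90
This matches the lower bound, so 4 is optimal.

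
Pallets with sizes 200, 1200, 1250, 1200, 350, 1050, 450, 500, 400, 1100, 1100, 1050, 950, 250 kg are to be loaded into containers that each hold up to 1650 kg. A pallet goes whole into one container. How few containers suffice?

8

Total = 1250 + 1200 + 1200 + 1100 + 1100 + 1050 + 1050 + 950 + 500 + 450 + 400 + 350 + 250 + 200 = 11050 kg.
Lower bound: ⌈11050/1650⌉ = 7 containers.
Also, 8 pallets each exceed 825 kg, and no two of those can share a container, so at least 8 containers are needed.
A packing using 8 containers:
  container 1: 1250 + 400 = 1650
  container 2: 1200 + 450 = 1650
  container 3: 1200 + 350 = 1550
  container 4: 1100 + 500 = 1600
  container 5: 1100 + 250 + 200 = 1550
  container 6: 1050 = 1050
  container 7: 1050 = 1050
  container 8: 950 = 950
This matches the lower bound, so 8 is optimal.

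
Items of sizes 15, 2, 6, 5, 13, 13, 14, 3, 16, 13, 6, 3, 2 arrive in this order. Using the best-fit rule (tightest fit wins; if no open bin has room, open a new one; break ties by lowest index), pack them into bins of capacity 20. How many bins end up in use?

7

  15 → bin 1 (new)  [load 15/20]
  2 → bin 1  [load 17/20]
  6 → bin 2 (new)  [load 6/20]
  5 → bin 2  [load 11/20]
  13 → bin 3 (new)  [load 13/20]
  13 → bin 4 (new)  [load 13/20]
  14 → bin 5 (new)  [load 14/20]
  3 → bin 1  [load 20/20]
  16 → bin 6 (new)  [load 16/20]
  13 → bin 7 (new)  [load 13/20]
  6 → bin 5  [load 20/20]
  3 → bin 6  [load 19/20]
  2 → bin 3  [load 15/20]
7 bins opened.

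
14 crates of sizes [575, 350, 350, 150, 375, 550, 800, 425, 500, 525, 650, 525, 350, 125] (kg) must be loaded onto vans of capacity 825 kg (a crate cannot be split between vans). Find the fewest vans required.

Total = 800 + 650 + 575 + 550 + 525 + 525 + 500 + 425 + 375 + 350 + 350 + 350 + 150 + 125 = 6250 kg.
Lower bound: ⌈6250/825⌉ = 8 vans.
A packing using 10 vans:
  van 1: 800 = 800
  van 2: 650 + 150 = 800
  van 3: 575 + 125 = 700
  van 4: 550 = 550
  van 5: 525 = 525
  van 6: 525 = 525
  van 7: 500 = 500
  van 8: 425 + 375 = 800
  van 9: 350 + 350 = 700
  van 10: 350 = 350
No arrangement into 9 vans stays within capacity, so 10 is optimal.

10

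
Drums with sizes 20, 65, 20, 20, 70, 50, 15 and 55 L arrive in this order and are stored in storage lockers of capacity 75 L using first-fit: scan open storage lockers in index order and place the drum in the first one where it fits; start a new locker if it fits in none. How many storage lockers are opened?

5

  20 → locker 1 (new)  [load 20/75]
  65 → locker 2 (new)  [load 65/75]
  20 → locker 1  [load 40/75]
  20 → locker 1  [load 60/75]
  70 → locker 3 (new)  [load 70/75]
  50 → locker 4 (new)  [load 50/75]
  15 → locker 1  [load 75/75]
  55 → locker 5 (new)  [load 55/75]
5 storage lockers opened.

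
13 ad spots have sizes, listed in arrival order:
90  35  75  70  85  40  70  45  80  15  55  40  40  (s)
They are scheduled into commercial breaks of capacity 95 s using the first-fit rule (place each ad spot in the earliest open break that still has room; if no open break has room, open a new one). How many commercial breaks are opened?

  90 → break 1 (new)  [load 90/95]
  35 → break 2 (new)  [load 35/95]
  75 → break 3 (new)  [load 75/95]
  70 → break 4 (new)  [load 70/95]
  85 → break 5 (new)  [load 85/95]
  40 → break 2  [load 75/95]
  70 → break 6 (new)  [load 70/95]
  45 → break 7 (new)  [load 45/95]
  80 → break 8 (new)  [load 80/95]
  15 → break 2  [load 90/95]
  55 → break 9 (new)  [load 55/95]
  40 → break 7  [load 85/95]
  40 → break 9  [load 95/95]
9 commercial breaks opened.

9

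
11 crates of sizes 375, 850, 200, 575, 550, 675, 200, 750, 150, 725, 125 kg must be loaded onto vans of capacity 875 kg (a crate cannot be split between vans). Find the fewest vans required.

7

Total = 850 + 750 + 725 + 675 + 575 + 550 + 375 + 200 + 200 + 150 + 125 = 5175 kg.
Lower bound: ⌈5175/875⌉ = 6 vans.
A packing using 7 vans:
  van 1: 850 = 850
  van 2: 750 + 125 = 875
  van 3: 725 + 150 = 875
  van 4: 675 + 200 = 875
  van 5: 575 + 200 = 775
  van 6: 550 = 550
  van 7: 375 = 375
No arrangement into 6 vans stays within capacity, so 7 is optimal.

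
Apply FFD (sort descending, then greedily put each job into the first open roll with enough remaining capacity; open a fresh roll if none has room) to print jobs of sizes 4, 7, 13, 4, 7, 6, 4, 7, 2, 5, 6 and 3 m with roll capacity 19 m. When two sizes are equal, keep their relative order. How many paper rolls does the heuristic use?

Sorted descending: 13, 7, 7, 7, 6, 6, 5, 4, 4, 4, 3, 2.
  13 → roll 1 (new)  [load 13/19]
  7 → roll 2 (new)  [load 7/19]
  7 → roll 2  [load 14/19]
  7 → roll 3 (new)  [load 7/19]
  6 → roll 1  [load 19/19]
  6 → roll 3  [load 13/19]
  5 → roll 2  [load 19/19]
  4 → roll 3  [load 17/19]
  4 → roll 4 (new)  [load 4/19]
  4 → roll 4  [load 8/19]
  3 → roll 4  [load 11/19]
  2 → roll 3  [load 19/19]
4 paper rolls opened.

4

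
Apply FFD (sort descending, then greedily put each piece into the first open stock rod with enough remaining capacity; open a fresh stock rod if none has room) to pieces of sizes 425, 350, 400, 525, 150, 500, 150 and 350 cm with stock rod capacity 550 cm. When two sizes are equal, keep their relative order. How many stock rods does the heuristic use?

Sorted descending: 525, 500, 425, 400, 350, 350, 150, 150.
  525 → stock rod 1 (new)  [load 525/550]
  500 → stock rod 2 (new)  [load 500/550]
  425 → stock rod 3 (new)  [load 425/550]
  400 → stock rod 4 (new)  [load 400/550]
  350 → stock rod 5 (new)  [load 350/550]
  350 → stock rod 6 (new)  [load 350/550]
  150 → stock rod 4  [load 550/550]
  150 → stock rod 5  [load 500/550]
6 stock rods opened.

6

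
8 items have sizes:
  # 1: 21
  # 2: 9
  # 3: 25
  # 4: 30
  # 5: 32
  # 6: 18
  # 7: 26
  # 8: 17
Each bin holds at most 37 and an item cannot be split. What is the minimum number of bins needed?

6

Total = 32 + 30 + 26 + 25 + 21 + 18 + 17 + 9 = 178.
Lower bound: ⌈178/37⌉ = 5 bins.
A packing using 6 bins:
  bin 1: 32 = 32
  bin 2: 30 = 30
  bin 3: 26 + 9 = 35
  bin 4: 25 = 25
  bin 5: 21 = 21
  bin 6: 18 + 17 = 35
No arrangement into 5 bins stays within capacity, so 6 is optimal.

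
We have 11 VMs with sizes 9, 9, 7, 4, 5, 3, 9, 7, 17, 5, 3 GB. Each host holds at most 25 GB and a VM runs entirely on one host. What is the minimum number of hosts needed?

4

Total = 17 + 9 + 9 + 9 + 7 + 7 + 5 + 5 + 4 + 3 + 3 = 78 GB.
Lower bound: ⌈78/25⌉ = 4 hosts.
A packing using 4 hosts:
  host 1: 17 + 7 = 24
  host 2: 9 + 9 + 7 = 25
  host 3: 9 + 5 + 5 + 4 = 23
  host 4: 3 + 3 = 6
This matches the lower bound, so 4 is optimal.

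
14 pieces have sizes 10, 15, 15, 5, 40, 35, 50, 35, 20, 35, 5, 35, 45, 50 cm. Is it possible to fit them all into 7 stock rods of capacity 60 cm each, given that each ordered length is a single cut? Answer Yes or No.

Total = 395 cm; ⌈395/60⌉ = 7.
8 pieces each exceed half the capacity and cannot share a stock rod, forcing at least 8 stock rods.
At least 8 stock rods are required, but only 7 are allowed.

No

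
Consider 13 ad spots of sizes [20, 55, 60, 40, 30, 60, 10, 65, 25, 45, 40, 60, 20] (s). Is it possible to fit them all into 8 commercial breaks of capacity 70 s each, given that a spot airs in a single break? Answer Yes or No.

No

Total = 530 s; ⌈530/70⌉ = 8.
The bound of 8 does not rule out 8, but exhaustive search shows no assignment into 8 commercial breaks of capacity 70 s exists — the minimum is 9.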